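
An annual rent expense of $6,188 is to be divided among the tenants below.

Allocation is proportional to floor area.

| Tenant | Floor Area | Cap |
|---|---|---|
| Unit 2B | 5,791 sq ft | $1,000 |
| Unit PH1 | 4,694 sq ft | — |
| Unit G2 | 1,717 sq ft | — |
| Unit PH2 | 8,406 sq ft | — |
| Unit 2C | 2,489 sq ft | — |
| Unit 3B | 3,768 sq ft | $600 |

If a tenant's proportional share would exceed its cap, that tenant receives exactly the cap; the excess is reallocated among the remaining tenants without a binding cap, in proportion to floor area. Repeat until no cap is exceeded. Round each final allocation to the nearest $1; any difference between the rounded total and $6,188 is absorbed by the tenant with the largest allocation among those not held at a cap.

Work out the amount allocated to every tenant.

Unit 2B: $1,000 · Unit PH1: $1,244 · Unit G2: $455 · Unit PH2: $2,229 · Unit 2C: $660 · Unit 3B: $600

Combined floor area = 26,865.
Unconstrained shares: Unit 2B 1,333.88; Unit PH1 1,081.20; Unit G2 395.49; Unit PH2 1,936.21; Unit 2C 573.31; Unit 3B 867.91.
Cap binds for Unit 2B ($1,000), Unit 3B ($600); residual $4,588 reallocated over remaining floor area 17,306.
Redistributed shares: Unit PH1 1,244.43 → $1,244; Unit G2 455.19 → $455; Unit PH2 2,228.52 → $2,229; Unit 2C 659.86 → $660.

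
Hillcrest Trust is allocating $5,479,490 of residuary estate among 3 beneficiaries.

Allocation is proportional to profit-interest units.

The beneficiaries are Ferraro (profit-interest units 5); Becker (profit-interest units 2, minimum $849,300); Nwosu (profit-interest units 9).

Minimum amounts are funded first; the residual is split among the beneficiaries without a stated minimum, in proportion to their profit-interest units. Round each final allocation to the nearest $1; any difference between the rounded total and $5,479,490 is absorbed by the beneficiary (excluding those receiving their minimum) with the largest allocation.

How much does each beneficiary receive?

Ferraro: $1,653,639; Becker: $849,300; Nwosu: $2,976,551

Minimums first: Becker $849,300. Remaining pool $4,630,190.
Remaining pool split over remaining profit-interest units 14: Ferraro 1,653,639.29 → $1,653,639; Nwosu 2,976,550.71 → $2,976,551.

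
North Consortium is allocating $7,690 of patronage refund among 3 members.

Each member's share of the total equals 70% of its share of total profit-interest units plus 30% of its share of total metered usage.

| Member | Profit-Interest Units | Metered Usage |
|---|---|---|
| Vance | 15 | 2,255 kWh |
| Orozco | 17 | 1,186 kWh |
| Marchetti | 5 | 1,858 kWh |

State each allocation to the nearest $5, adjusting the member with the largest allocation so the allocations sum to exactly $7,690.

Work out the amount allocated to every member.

Profit-interest units total 37; metered usage total 5,299.
Blended shares (70% profit-interest units + 30% metered usage): Vance 0.4114; Orozco 0.3888; Marchetti 0.1998.
Proportional shares: Vance 3,164.05; Orozco 2,989.61; Marchetti 1,536.34.
After rounding ($5): Vance $3,165; Orozco $2,990; Marchetti $1,535. Sum = $7,690.
Rounded total matches; no reconciliation needed.

Vance: $3,165; Orozco: $2,990; Marchetti: $1,535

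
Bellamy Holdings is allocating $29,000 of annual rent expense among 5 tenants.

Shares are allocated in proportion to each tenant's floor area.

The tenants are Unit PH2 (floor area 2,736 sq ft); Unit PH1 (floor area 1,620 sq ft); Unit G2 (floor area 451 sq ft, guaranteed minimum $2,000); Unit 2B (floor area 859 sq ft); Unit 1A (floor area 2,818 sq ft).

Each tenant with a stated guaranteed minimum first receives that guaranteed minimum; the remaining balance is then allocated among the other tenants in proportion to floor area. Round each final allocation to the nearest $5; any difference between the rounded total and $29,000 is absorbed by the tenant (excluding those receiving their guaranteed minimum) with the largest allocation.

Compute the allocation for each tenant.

Minimums first: Unit G2 $2,000. Balance $27,000.
Balance split over remaining floor area 8,033: Unit PH2 9,196.07 → $9,195; Unit PH1 5,445.04 → $5,445; Unit 2B 2,887.22 → $2,885; Unit 1A 9,471.68 → $9,470.
Rounding difference +$5 applied to Unit 1A → $9,475.

Unit PH2: $9,195 | Unit PH1: $5,445 | Unit G2: $2,000 | Unit 2B: $2,885 | Unit 1A: $9,475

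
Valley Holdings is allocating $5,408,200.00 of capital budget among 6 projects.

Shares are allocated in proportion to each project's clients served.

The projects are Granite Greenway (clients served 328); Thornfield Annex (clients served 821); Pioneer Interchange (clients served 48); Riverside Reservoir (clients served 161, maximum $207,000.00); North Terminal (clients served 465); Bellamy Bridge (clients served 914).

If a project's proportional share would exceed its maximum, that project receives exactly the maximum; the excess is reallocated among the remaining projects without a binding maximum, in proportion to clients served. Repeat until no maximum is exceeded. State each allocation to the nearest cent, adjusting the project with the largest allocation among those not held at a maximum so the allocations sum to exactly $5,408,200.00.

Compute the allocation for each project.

Granite Greenway: $662,264.60 | Thornfield Annex: $1,657,680.59 | Pioneer Interchange: $96,916.77 | Riverside Reservoir: $207,000.00 | North Terminal: $938,881.21 | Bellamy Bridge: $1,845,456.83

Total clients served = 2,737.
Pro-rata shares before constraints: Granite Greenway 648,114.5780; Thornfield Annex 1,622,262.4041; Pioneer Interchange 94,846.0358; Riverside Reservoir 318,129.4118; North Terminal 918,820.9719; Bellamy Bridge 1,806,026.5985.
Capped: Riverside Reservoir ($207,000.00); residual $5,201,200.00 reallocated over remaining clients served 2,576.
Shares after redistribution: Granite Greenway 662,264.5963 → $662,264.60; Thornfield Annex 1,657,680.5901 → $1,657,680.59; Pioneer Interchange 96,916.7702 → $96,916.77; North Terminal 938,881.2112 → $938,881.21; Bellamy Bridge 1,845,456.8323 → $1,845,456.83.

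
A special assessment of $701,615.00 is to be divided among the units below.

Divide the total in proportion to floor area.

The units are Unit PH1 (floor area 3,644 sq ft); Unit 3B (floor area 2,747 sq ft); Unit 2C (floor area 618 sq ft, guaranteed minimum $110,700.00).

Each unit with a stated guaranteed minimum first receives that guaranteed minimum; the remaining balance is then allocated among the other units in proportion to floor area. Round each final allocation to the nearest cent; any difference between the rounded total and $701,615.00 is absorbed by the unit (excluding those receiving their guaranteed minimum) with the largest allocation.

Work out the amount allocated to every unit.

Unit PH1: $336,926.03; Unit 3B: $253,988.97; Unit 2C: $110,700.00

Fund the minimums — Unit 2C $110,700.00. Remaining pool $590,915.00.
Remaining pool split over remaining floor area 6,391: Unit PH1 336,926.0304 → $336,926.03; Unit 3B 253,988.9696 → $253,988.97.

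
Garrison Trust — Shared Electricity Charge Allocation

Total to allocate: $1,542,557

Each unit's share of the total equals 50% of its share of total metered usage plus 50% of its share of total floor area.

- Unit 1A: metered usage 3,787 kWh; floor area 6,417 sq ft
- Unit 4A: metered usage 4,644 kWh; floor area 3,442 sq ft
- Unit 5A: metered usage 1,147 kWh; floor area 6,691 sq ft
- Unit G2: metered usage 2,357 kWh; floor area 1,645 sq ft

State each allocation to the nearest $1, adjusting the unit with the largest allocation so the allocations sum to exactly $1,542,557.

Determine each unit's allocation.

Unit 1A: $516,742 · Unit 4A: $446,015 · Unit 5A: $357,752 · Unit G2: $222,048

Totals — metered usage 11,935, floor area 18,195.
Composite weights (50% metered usage + 50% floor area): Unit 1A 0.3350; Unit 4A 0.2891; Unit 5A 0.2319; Unit G2 0.1439.
Pro-rata amounts: Unit 1A 516,742.22; Unit 4A 446,015.33; Unit 5A 357,751.58; Unit G2 222,047.87.
After rounding ($1): Unit 1A $516,742; Unit 4A $446,015; Unit 5A $357,752; Unit G2 $222,048. Sum = $1,542,557.
No rounding difference to absorb.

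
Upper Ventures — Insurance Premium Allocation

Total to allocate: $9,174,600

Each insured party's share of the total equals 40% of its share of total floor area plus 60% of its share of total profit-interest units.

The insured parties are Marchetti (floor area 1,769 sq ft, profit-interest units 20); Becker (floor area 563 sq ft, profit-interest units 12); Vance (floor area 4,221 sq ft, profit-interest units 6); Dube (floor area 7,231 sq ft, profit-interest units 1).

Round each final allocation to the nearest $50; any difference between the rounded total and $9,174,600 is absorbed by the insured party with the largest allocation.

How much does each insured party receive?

Floor area total 13,784; profit-interest units total 39.
Composite weights (40% floor area + 60% profit-interest units): Marchetti 0.3590; Becker 0.2010; Vance 0.2148; Dube 0.2252.
Pro-rata amounts: Marchetti 3,293,930.85; Becker 1,843,664.93; Vance 1,970,681.47; Dube 2,066,322.75.
At nearest $50: Marchetti $3,293,950; Becker $1,843,650; Vance $1,970,700; Dube $2,066,300. Sum = $9,174,600.
Sum already equals the total — no adjustment.

Marchetti: $3,293,950; Becker: $1,843,650; Vance: $1,970,700; Dube: $2,066,300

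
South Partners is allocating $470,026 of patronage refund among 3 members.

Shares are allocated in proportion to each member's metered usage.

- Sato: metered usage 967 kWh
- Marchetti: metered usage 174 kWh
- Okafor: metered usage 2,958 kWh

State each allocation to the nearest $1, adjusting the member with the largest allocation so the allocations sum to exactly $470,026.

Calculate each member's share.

Sato: $110,884 · Marchetti: $19,952 · Okafor: $339,190

Sum of metered usage: 4,099.
Unrounded shares: Sato 967/4,099 × $470,026 = 110,884.40; Marchetti 174/4,099 × $470,026 = 19,952.31; Okafor 2,958/4,099 × $470,026 = 339,189.29.
Rounded to nearest $1: Sato $110,884; Marchetti $19,952; Okafor $339,189. Sum = $470,025.
Difference $470,026 − $470,025 = +$1 applied to largest allocation (Okafor): Okafor becomes $339,190.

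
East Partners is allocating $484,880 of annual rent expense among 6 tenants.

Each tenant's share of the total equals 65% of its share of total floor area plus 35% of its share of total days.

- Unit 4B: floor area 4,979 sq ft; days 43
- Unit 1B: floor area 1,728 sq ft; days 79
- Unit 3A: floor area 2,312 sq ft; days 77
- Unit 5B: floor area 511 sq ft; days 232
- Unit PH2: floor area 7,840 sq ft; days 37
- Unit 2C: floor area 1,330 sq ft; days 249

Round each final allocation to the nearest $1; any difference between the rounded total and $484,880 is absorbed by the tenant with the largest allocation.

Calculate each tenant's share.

Totals — floor area 18,700, days 717.
Combined weights (65% floor area + 35% days): Unit 4B 0.1941; Unit 1B 0.0986; Unit 3A 0.1180; Unit 5B 0.1310; Unit PH2 0.2906; Unit 2C 0.1678.
Proportional shares: Unit 4B 94,094.40; Unit 1B 47,822.57; Unit 3A 57,191.99; Unit 5B 63,524.95; Unit PH2 140,893.88; Unit 2C 81,352.23.
After rounding ($1): Unit 4B $94,094; Unit 1B $47,823; Unit 3A $57,192; Unit 5B $63,525; Unit PH2 $140,894; Unit 2C $81,352. Sum = $484,880.
No rounding difference to absorb.

Unit 4B: $94,094 | Unit 1B: $47,823 | Unit 3A: $57,192 | Unit 5B: $63,525 | Unit PH2: $140,894 | Unit 2C: $81,352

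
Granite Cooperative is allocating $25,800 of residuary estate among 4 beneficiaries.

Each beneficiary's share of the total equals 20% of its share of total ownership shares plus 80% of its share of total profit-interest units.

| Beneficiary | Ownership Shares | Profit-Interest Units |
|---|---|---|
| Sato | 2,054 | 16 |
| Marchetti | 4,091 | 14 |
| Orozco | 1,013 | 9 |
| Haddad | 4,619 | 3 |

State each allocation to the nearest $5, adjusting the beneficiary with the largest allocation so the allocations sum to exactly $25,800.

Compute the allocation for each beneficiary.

Sato: $8,765 | Marchetti: $8,670 | Orozco: $4,865 | Haddad: $3,500

Totals — ownership shares 11,777, profit-interest units 42.
Combined weights (20% ownership shares + 80% profit-interest units): Sato 0.3396; Marchetti 0.3361; Orozco 0.1886; Haddad 0.1356.
Unrounded shares: Sato 8,762.80; Marchetti 8,672.44; Orozco 4,866.70; Haddad 3,498.06.
After rounding ($5): Sato $8,765; Marchetti $8,670; Orozco $4,865; Haddad $3,500. Sum = $25,800.
Rounded total matches; no reconciliation needed.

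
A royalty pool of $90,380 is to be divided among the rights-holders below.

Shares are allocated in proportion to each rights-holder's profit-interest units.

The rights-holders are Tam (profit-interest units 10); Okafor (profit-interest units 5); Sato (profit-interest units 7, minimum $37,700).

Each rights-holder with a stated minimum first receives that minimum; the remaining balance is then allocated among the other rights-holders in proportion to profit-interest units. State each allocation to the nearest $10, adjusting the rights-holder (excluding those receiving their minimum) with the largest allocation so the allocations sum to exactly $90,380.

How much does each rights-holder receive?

Tam: $35,120; Okafor: $17,560; Sato: $37,700

Guaranteed amounts: Sato $37,700. Balance $52,680.
Balance split over remaining profit-interest units 15: Tam 35,120.00 → $35,120; Okafor 17,560.00 → $17,560.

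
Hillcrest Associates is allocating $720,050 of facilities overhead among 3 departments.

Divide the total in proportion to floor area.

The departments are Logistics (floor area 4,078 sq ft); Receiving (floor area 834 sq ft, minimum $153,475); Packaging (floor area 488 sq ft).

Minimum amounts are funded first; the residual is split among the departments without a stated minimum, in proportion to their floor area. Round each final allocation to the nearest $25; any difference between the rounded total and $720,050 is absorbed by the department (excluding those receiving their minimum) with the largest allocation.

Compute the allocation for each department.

Guaranteed amounts: Receiving $153,475. Remaining pool $566,575.
Remaining pool split over remaining floor area 4,566: Logistics 506,021.21 → $506,025; Packaging 60,553.79 → $60,550.

Logistics: $506,025; Receiving: $153,475; Packaging: $60,550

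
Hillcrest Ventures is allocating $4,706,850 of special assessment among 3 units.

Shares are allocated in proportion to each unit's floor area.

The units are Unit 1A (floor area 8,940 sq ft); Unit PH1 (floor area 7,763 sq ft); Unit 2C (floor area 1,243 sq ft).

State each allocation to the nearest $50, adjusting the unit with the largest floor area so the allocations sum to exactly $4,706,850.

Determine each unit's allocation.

Unit 1A: $2,344,800 | Unit PH1: $2,036,050 | Unit 2C: $326,000

Total floor area = 17,946.
Raw shares: Unit 1A 8,940/17,946 × $4,706,850 = 2,344,769.81; Unit PH1 7,763/17,946 × $4,706,850 = 2,036,068.01; Unit 2C 1,243/17,946 × $4,706,850 = 326,012.18.
Rounded to nearest $50: Unit 1A $2,344,750; Unit PH1 $2,036,050; Unit 2C $326,000. Sum = $4,706,800.
Difference $4,706,850 − $4,706,800 = +$50 applied to largest floor area (Unit 1A): Unit 1A becomes $2,344,800.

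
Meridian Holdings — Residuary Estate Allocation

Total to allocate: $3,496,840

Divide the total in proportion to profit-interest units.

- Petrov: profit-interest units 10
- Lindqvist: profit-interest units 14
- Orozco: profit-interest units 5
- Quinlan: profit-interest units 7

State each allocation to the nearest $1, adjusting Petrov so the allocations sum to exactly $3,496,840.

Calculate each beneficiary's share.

Petrov: $971,345 · Lindqvist: $1,359,882 · Orozco: $485,672 · Quinlan: $679,941

Profit-interest units total: 36.
Unrounded shares: Petrov 10/36 × $3,496,840 = 971,344.44; Lindqvist 14/36 × $3,496,840 = 1,359,882.22; Orozco 5/36 × $3,496,840 = 485,672.22; Quinlan 7/36 × $3,496,840 = 679,941.11.
At nearest $1: Petrov $971,344; Lindqvist $1,359,882; Orozco $485,672; Quinlan $679,941. Sum = $3,496,839.
Difference $3,496,840 − $3,496,839 = +$1 applied to Petrov: Petrov becomes $971,345.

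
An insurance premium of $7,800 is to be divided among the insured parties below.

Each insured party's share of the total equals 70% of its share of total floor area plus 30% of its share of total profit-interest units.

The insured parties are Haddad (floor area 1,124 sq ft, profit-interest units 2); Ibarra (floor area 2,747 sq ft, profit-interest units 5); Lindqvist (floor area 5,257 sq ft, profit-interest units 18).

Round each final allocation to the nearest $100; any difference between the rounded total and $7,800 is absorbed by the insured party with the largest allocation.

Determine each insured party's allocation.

Totals — floor area 9,128, profit-interest units 25.
Composite weights (70% floor area + 30% profit-interest units): Haddad 0.1102; Ibarra 0.2707; Lindqvist 0.6191.
Pro-rata amounts: Haddad 859.53; Ibarra 2,111.14; Lindqvist 4,829.32.
Rounded to nearest $100: Haddad $900; Ibarra $2,100; Lindqvist $4,800. Sum = $7,800.
No rounding difference to absorb.

Haddad: $900 · Ibarra: $2,100 · Lindqvist: $4,800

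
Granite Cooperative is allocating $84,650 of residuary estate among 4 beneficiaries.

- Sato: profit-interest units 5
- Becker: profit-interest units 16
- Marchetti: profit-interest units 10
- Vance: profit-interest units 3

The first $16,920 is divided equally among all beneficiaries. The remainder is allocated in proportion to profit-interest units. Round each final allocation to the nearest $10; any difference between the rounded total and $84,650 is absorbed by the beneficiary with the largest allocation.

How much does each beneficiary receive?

First tranche $16,920 split equally: $4,230 each.
Remainder $67,730 by profit-interest units (total 34): Sato 9,960.29 → $9,960; Becker 31,872.94 → $31,870; Marchetti 19,920.59 → $19,920; Vance 5,976.18 → $5,980.
Totals: Sato $4,230 + $9,960 = $14,190; Becker $4,230 + $31,870 = $36,100; Marchetti $4,230 + $19,920 = $24,150; Vance $4,230 + $5,980 = $10,210.

Sato: $14,190 | Becker: $36,100 | Marchetti: $24,150 | Vance: $10,210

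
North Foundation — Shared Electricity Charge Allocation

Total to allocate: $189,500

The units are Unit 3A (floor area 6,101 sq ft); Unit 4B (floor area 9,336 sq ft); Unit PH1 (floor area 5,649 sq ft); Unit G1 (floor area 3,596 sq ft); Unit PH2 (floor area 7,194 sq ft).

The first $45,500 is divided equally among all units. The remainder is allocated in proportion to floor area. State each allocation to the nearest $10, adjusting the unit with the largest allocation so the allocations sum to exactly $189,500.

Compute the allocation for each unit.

Unit 3A: $36,660 | Unit 4B: $51,280 | Unit PH1: $34,620 | Unit G1: $25,340 | Unit PH2: $41,600

$45,500 shared equally gives $9,100 per unit.
Remainder $144,000 by floor area (total 31,876): Unit 3A 27,561.30 → $27,560; Unit 4B 42,175.43 → $42,180; Unit PH1 25,519.39 → $25,520; Unit G1 16,244.95 → $16,240; Unit PH2 32,498.93 → $32,500.
Totals: Unit 3A $9,100 + $27,560 = $36,660; Unit 4B $9,100 + $42,180 = $51,280; Unit PH1 $9,100 + $25,520 = $34,620; Unit G1 $9,100 + $16,240 = $25,340; Unit PH2 $9,100 + $32,500 = $41,600.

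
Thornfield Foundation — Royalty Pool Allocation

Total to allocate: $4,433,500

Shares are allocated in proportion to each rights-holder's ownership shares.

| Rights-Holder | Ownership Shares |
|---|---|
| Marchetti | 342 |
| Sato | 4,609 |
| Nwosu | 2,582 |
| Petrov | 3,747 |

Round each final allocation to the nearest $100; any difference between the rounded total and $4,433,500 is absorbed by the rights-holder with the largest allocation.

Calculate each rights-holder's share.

Marchetti: $134,400; Sato: $1,811,600; Nwosu: $1,014,800; Petrov: $1,472,700

Ownership shares total: 11,280.
Pro-rata amounts: Marchetti 342/11,280 × $4,433,500 = 134,419.95; Sato 4,609/11,280 × $4,433,500 = 1,811,524.96; Nwosu 2,582/11,280 × $4,433,500 = 1,014,831.29; Petrov 3,747/11,280 × $4,433,500 = 1,472,723.80.
At nearest $100: Marchetti $134,400; Sato $1,811,500; Nwosu $1,014,800; Petrov $1,472,700. Sum = $4,433,400.
Difference $4,433,500 − $4,433,400 = +$100 applied to largest allocation (Sato): Sato becomes $1,811,600.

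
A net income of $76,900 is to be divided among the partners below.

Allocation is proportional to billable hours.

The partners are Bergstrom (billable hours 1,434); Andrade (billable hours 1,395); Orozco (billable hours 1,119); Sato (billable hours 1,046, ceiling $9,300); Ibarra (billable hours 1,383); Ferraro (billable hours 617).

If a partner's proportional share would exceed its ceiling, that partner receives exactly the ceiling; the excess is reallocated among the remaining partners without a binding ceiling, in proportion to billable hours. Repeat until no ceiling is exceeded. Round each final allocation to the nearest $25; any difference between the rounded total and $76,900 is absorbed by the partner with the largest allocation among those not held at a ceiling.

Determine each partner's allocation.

Bergstrom: $16,300 · Andrade: $15,850 · Orozco: $12,725 · Sato: $9,300 · Ibarra: $15,725 · Ferraro: $7,000

Sum of billable hours: 6,994.
Pro-rata shares before constraints: Bergstrom 15,767.03; Andrade 15,338.22; Orozco 12,303.56; Sato 11,500.92; Ibarra 15,206.28; Ferraro 6,784.00.
Held at cap: Sato ($9,300); remaining pool $67,600 reallocated over remaining billable hours 5,948.
Shares after redistribution: Bergstrom 16,297.65 → $16,300; Andrade 15,854.40 → $15,850; Orozco 12,717.62 → $12,725; Ibarra 15,718.02 → $15,725; Ferraro 7,012.31 → $7,000.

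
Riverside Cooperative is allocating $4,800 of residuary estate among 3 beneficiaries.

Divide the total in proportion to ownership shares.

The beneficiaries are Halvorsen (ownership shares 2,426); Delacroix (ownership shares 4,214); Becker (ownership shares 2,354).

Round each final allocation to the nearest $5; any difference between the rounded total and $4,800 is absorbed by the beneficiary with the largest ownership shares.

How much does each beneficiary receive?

Ownership shares total: 2,426 + 4,214 + 2,354 = 8,994.
Proportional shares: Halvorsen 1,294.73; Delacroix 2,248.97; Becker 1,256.30.
After rounding ($5): Halvorsen $1,295; Delacroix $2,250; Becker $1,255. Sum = $4,800.
Rounded total matches; no reconciliation needed.

Halvorsen: $1,295 | Delacroix: $2,250 | Becker: $1,255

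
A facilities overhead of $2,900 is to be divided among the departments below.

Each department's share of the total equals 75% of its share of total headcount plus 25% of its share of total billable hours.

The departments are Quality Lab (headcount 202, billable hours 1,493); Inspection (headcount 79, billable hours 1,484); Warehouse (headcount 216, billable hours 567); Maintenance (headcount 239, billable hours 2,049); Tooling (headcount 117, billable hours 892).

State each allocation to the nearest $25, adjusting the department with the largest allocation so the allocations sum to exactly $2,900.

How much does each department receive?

Quality Lab: $675; Inspection: $375; Warehouse: $625; Maintenance: $825; Tooling: $400

Totals — headcount 853, billable hours 6,485.
Composite weights (75% headcount + 25% billable hours): Quality Lab 0.2352; Inspection 0.1267; Warehouse 0.2118; Maintenance 0.2891; Tooling 0.1373.
Unrounded shares: Quality Lab 681.98; Inspection 367.34; Warehouse 614.15; Maintenance 838.48; Tooling 398.05.
Rounded to nearest $25: Quality Lab $675; Inspection $375; Warehouse $625; Maintenance $850; Tooling $400. Sum = $2,925.
Difference $2,900 − $2,925 = −$25 applied to largest allocation (Maintenance): Maintenance becomes $825.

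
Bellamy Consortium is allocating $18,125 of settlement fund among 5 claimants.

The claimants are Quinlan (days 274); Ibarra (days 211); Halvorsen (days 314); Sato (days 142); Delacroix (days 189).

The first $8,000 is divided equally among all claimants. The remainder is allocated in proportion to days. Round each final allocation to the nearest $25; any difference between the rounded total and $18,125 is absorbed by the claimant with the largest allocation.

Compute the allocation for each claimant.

Quinlan: $4,050 | Ibarra: $3,500 | Halvorsen: $4,400 | Sato: $2,875 | Delacroix: $3,300

First tranche $8,000 split equally: $1,600 each.
Remainder $10,125 by days (total 1,130): Quinlan 2,455.09 → $2,450; Ibarra 1,890.60 → $1,900; Halvorsen 2,813.50 → $2,825; Sato 1,272.35 → $1,275; Delacroix 1,693.47 → $1,700.
Rounding difference −$25 on remainder applied to Halvorsen.
Totals: Quinlan $1,600 + $2,450 = $4,050; Ibarra $1,600 + $1,900 = $3,500; Halvorsen $1,600 + $2,800 = $4,400; Sato $1,600 + $1,275 = $2,875; Delacroix $1,600 + $1,700 = $3,300.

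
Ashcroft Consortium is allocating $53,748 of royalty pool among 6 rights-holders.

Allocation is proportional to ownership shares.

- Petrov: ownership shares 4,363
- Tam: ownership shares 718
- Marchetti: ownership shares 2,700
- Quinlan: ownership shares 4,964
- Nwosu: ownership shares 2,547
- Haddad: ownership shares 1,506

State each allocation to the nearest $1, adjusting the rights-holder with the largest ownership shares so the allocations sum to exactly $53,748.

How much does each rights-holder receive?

Petrov: $13,960 · Tam: $2,297 · Marchetti: $8,639 · Quinlan: $15,883 · Nwosu: $8,150 · Haddad: $4,819

Total ownership shares = 4,363 + 718 + 2,700 + 4,964 + 2,547 + 1,506 = 16,798.
Unrounded shares: Petrov 13,960.15; Tam 2,297.36; Marchetti 8,639.10; Quinlan 15,883.15; Nwosu 8,149.55; Haddad 4,818.70.
After rounding ($1): Petrov $13,960; Tam $2,297; Marchetti $8,639; Quinlan $15,883; Nwosu $8,150; Haddad $4,819. Sum = $53,748.
No rounding difference to absorb.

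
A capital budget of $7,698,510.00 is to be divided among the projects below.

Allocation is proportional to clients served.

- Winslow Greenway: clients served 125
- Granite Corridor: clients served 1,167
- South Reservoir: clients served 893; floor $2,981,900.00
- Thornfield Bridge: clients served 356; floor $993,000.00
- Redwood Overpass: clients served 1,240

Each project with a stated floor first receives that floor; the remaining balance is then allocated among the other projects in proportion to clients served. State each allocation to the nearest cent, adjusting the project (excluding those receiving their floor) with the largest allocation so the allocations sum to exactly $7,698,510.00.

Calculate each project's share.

Minimums first: South Reservoir $2,981,900.00; Thornfield Bridge $993,000.00. Remaining pool $3,723,610.00.
Remaining pool split over remaining clients served 2,532: Winslow Greenway 183,827.5079 → $183,827.51; Granite Corridor 1,716,213.6137 → $1,716,213.61; Redwood Overpass 1,823,568.8784 → $1,823,568.88.

Winslow Greenway: $183,827.51 | Granite Corridor: $1,716,213.61 | South Reservoir: $2,981,900.00 | Thornfield Bridge: $993,000.00 | Redwood Overpass: $1,823,568.88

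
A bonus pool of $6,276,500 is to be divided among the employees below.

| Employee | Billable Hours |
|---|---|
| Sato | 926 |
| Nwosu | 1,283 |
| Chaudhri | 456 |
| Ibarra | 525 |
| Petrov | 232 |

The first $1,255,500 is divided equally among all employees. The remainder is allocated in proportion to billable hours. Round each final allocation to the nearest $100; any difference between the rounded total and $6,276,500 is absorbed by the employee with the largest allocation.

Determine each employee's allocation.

First tranche $1,255,500 split equally: $251,100 each.
Remainder $5,021,000 by billable hours (total 3,422): Sato 1,358,692.58 → $1,358,700; Nwosu 1,882,508.18 → $1,882,500; Chaudhri 669,075.39 → $669,100; Ibarra 770,317.07 → $770,300; Petrov 340,406.78 → $340,400.
Totals: Sato $251,100 + $1,358,700 = $1,609,800; Nwosu $251,100 + $1,882,500 = $2,133,600; Chaudhri $251,100 + $669,100 = $920,200; Ibarra $251,100 + $770,300 = $1,021,400; Petrov $251,100 + $340,400 = $591,500.

Sato: $1,609,800 · Nwosu: $2,133,600 · Chaudhri: $920,200 · Ibarra: $1,021,400 · Petrov: $591,500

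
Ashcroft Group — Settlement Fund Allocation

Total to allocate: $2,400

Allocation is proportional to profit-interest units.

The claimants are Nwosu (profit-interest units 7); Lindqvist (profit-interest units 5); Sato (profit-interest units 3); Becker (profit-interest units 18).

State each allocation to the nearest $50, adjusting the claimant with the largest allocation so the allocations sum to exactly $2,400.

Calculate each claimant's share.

Profit-interest units total: 33.
Proportional shares: Nwosu 7/33 × $2,400 = 509.09; Lindqvist 5/33 × $2,400 = 363.64; Sato 3/33 × $2,400 = 218.18; Becker 18/33 × $2,400 = 1,309.09.
After rounding ($50): Nwosu $500; Lindqvist $350; Sato $200; Becker $1,300. Sum = $2,350.
Difference $2,400 − $2,350 = +$50 applied to largest allocation (Becker): Becker becomes $1,350.

Nwosu: $500; Lindqvist: $350; Sato: $200; Becker: $1,350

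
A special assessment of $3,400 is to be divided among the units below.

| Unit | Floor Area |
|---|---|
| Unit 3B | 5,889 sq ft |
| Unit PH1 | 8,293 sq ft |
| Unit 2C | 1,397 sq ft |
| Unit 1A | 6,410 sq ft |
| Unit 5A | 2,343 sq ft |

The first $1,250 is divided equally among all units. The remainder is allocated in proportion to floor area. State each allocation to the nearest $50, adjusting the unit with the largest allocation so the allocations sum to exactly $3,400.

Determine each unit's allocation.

$1,250 shared equally gives $250 per unit.
Remainder $2,150 by floor area (total 24,332): Unit 3B 520.36 → $500; Unit PH1 732.78 → $750; Unit 2C 123.44 → $100; Unit 1A 566.39 → $550; Unit 5A 207.03 → $200.
Rounding difference +$50 on remainder applied to Unit PH1.
Totals: Unit 3B $250 + $500 = $750; Unit PH1 $250 + $800 = $1,050; Unit 2C $250 + $100 = $350; Unit 1A $250 + $550 = $800; Unit 5A $250 + $200 = $450.

Unit 3B: $750; Unit PH1: $1,050; Unit 2C: $350; Unit 1A: $800; Unit 5A: $450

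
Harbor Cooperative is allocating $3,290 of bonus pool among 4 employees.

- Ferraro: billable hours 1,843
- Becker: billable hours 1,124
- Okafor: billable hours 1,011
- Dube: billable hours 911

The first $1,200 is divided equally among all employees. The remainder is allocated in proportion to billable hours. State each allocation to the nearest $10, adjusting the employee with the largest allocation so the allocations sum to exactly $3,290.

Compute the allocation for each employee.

Ferraro: $1,090 | Becker: $780 | Okafor: $730 | Dube: $690

$1,200 shared equally gives $300 per employee.
Remainder $2,090 by billable hours (total 4,889): Ferraro 787.86 → $790; Becker 480.50 → $480; Okafor 432.19 → $430; Dube 389.44 → $390.
Totals: Ferraro $300 + $790 = $1,090; Becker $300 + $480 = $780; Okafor $300 + $430 = $730; Dube $300 + $390 = $690.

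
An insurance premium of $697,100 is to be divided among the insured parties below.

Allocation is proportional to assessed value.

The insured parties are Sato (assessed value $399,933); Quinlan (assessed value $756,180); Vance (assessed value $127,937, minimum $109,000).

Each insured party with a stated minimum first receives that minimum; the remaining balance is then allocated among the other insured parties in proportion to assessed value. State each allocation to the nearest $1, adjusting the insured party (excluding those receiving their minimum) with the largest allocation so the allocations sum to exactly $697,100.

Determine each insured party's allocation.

Sato: $203,441 | Quinlan: $384,659 | Vance: $109,000

Fund the minimums — Vance $109,000. Balance $588,100.
Balance split over remaining assessed value 1,156,113: Sato 203,440.84 → $203,441; Quinlan 384,659.16 → $384,659.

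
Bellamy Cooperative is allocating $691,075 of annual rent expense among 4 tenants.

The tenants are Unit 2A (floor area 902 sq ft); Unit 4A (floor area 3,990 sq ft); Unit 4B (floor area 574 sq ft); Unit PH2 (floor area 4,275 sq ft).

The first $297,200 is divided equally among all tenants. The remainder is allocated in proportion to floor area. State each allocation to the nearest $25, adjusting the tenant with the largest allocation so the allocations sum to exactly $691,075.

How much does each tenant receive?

Unit 2A: $110,775; Unit 4A: $235,625; Unit 4B: $97,500; Unit PH2: $247,175

$297,200 shared equally gives $74,300 per tenant.
Remainder $393,875 by floor area (total 9,741): Unit 2A 36,472.15 → $36,475; Unit 4A 161,334.69 → $161,325; Unit 4B 23,209.55 → $23,200; Unit PH2 172,858.60 → $172,850.
Rounding difference +$25 on remainder applied to Unit PH2.
Totals: Unit 2A $74,300 + $36,475 = $110,775; Unit 4A $74,300 + $161,325 = $235,625; Unit 4B $74,300 + $23,200 = $97,500; Unit PH2 $74,300 + $172,875 = $247,175.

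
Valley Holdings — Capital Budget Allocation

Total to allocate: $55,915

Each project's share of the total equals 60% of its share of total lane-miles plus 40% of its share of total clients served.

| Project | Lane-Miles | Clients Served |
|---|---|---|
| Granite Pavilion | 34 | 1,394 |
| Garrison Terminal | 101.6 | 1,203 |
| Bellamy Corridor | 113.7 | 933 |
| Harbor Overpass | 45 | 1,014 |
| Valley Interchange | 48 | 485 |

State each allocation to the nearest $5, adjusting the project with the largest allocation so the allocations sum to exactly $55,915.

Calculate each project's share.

Granite Pavilion: $9,530 · Garrison Terminal: $15,310 · Bellamy Corridor: $15,295 · Harbor Overpass: $8,920 · Valley Interchange: $6,860

Totals — lane-miles 342.3, clients served 5,029.
Combined weights (60% lane-miles + 40% clients served): Granite Pavilion 0.1705; Garrison Terminal 0.2738; Bellamy Corridor 0.2735; Harbor Overpass 0.1595; Valley Interchange 0.1227.
Raw shares: Granite Pavilion 9,532.04; Garrison Terminal 15,308.10; Bellamy Corridor 15,293.22; Harbor Overpass 8,920.14; Valley Interchange 6,861.50.
After rounding ($5): Granite Pavilion $9,530; Garrison Terminal $15,310; Bellamy Corridor $15,295; Harbor Overpass $8,920; Valley Interchange $6,860. Sum = $55,915.
Sum already equals the total — no adjustment.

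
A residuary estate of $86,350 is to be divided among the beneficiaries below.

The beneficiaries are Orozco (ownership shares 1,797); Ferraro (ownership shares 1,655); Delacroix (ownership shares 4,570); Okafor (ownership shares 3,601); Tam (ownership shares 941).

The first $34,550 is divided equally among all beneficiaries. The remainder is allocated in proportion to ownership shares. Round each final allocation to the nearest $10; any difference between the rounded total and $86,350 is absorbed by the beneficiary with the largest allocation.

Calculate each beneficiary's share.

Orozco: $14,320; Ferraro: $13,730; Delacroix: $25,750; Okafor: $21,760; Tam: $10,790

Equal tier: $34,550 ÷ 5 = $6,910 apiece.
Remainder $51,800 by ownership shares (total 12,564): Orozco 7,408.83 → $7,410; Ferraro 6,823.38 → $6,820; Delacroix 18,841.61 → $18,840; Okafor 14,846.53 → $14,850; Tam 3,879.64 → $3,880.
Totals: Orozco $6,910 + $7,410 = $14,320; Ferraro $6,910 + $6,820 = $13,730; Delacroix $6,910 + $18,840 = $25,750; Okafor $6,910 + $14,850 = $21,760; Tam $6,910 + $3,880 = $10,790.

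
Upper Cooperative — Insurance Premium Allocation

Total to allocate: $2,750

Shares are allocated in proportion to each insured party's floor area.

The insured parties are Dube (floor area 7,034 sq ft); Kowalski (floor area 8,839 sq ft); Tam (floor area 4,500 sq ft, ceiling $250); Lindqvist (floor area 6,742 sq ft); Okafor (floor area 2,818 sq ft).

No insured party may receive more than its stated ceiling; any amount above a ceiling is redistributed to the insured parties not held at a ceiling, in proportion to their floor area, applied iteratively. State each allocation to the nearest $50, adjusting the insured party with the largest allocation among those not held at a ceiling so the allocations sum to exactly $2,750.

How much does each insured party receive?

Floor area total: 29,933.
Pro-rata shares before constraints: Dube 646.23; Kowalski 812.06; Tam 413.42; Lindqvist 619.40; Okafor 258.89.
Held at cap: Tam ($250); balance $2,500 reallocated over remaining floor area 25,433.
Redistributed shares: Dube 691.42 → $700; Kowalski 868.85 → $850; Lindqvist 662.72 → $650; Okafor 277.00 → $300.

Dube: $700 · Kowalski: $850 · Tam: $250 · Lindqvist: $650 · Okafor: $300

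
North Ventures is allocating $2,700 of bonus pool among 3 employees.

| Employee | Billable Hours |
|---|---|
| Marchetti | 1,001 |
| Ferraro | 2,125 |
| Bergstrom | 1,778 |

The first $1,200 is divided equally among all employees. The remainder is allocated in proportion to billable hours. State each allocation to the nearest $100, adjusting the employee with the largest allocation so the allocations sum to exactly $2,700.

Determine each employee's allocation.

Marchetti: $700 | Ferraro: $1,100 | Bergstrom: $900

Equal tier: $1,200 ÷ 3 = $400 apiece.
Remainder $1,500 by billable hours (total 4,904): Marchetti 306.18 → $300; Ferraro 649.98 → $600; Bergstrom 543.84 → $500.
Rounding difference +$100 on remainder applied to Ferraro.
Totals: Marchetti $400 + $300 = $700; Ferraro $400 + $700 = $1,100; Bergstrom $400 + $500 = $900.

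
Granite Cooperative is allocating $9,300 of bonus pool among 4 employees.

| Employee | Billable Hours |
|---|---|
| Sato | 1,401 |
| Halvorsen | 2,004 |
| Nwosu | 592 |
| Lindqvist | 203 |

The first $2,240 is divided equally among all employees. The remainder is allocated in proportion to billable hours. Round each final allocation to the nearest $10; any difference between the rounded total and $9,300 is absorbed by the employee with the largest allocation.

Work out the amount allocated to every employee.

Sato: $2,920 | Halvorsen: $3,920 | Nwosu: $1,560 | Lindqvist: $900

$2,240 shared equally gives $560 per employee.
Remainder $7,060 by billable hours (total 4,200): Sato 2,355.01 → $2,360; Halvorsen 3,368.63 → $3,370; Nwosu 995.12 → $1,000; Lindqvist 341.23 → $340.
Rounding difference −$10 on remainder applied to Halvorsen.
Totals: Sato $560 + $2,360 = $2,920; Halvorsen $560 + $3,360 = $3,920; Nwosu $560 + $1,000 = $1,560; Lindqvist $560 + $340 = $900.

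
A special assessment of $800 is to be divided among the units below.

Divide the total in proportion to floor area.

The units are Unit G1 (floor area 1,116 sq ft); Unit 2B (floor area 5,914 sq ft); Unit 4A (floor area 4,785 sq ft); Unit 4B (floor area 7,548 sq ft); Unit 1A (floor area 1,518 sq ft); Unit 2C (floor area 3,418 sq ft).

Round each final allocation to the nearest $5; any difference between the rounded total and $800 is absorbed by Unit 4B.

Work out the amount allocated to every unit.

Unit G1: $35 | Unit 2B: $195 | Unit 4A: $160 | Unit 4B: $245 | Unit 1A: $50 | Unit 2C: $115

Combined floor area = 24,299.
Raw shares: Unit G1 1,116/24,299 × $800 = 36.74; Unit 2B 5,914/24,299 × $800 = 194.71; Unit 4A 4,785/24,299 × $800 = 157.54; Unit 4B 7,548/24,299 × $800 = 248.50; Unit 1A 1,518/24,299 × $800 = 49.98; Unit 2C 3,418/24,299 × $800 = 112.53.
At nearest $5: Unit G1 $35; Unit 2B $195; Unit 4A $160; Unit 4B $250; Unit 1A $50; Unit 2C $115. Sum = $805.
Difference $800 − $805 = −$5 applied to Unit 4B: Unit 4B becomes $245.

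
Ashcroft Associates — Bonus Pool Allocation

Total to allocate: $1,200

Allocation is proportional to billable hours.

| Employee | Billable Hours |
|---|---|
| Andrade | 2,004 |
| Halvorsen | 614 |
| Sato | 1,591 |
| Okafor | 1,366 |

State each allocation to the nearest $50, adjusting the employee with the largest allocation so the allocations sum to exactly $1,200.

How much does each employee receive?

Total billable hours = 5,575.
Raw shares: Andrade 2,004/5,575 × $1,200 = 431.35; Halvorsen 614/5,575 × $1,200 = 132.16; Sato 1,591/5,575 × $1,200 = 342.46; Okafor 1,366/5,575 × $1,200 = 294.03.
After rounding ($50): Andrade $450; Halvorsen $150; Sato $350; Okafor $300. Sum = $1,250.
Difference $1,200 − $1,250 = −$50 applied to largest allocation (Andrade): Andrade becomes $400.

Andrade: $400 · Halvorsen: $150 · Sato: $350 · Okafor: $300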